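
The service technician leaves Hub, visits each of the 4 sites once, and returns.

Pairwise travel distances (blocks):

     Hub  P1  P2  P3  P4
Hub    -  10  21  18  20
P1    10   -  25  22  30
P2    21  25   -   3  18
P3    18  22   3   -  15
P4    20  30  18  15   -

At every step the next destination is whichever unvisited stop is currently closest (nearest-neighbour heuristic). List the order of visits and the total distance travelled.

From Hub: distances to unvisited — P1=10, P3=18, P4=20, P2=21. Nearest is P1 (10).
From P1: distances to unvisited — P3=22, P2=25, P4=30. Nearest is P3 (22).
From P3: distances to unvisited — P2=3, P4=15. Nearest is P2 (3).
From P2: distances to unvisited — P4=18. Nearest is P4 (18).
Return P4→Hub: 20.
Total = 10 + 22 + 3 + 18 + 20 = 73.

Total distance 73 blocks via the nearest-neighbour route Hub → P1 → P3 → P2 → P4 → Hub.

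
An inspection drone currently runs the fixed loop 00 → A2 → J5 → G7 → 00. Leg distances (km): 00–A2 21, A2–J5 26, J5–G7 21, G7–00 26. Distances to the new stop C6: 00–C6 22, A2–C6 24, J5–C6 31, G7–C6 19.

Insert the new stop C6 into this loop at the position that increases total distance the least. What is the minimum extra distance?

Insertion cost between consecutive stops i–j is d(i,C6) + d(C6,j) − d(i,j):
  between 00 and A2: 22 + 24 − 21 = 25
  between A2 and J5: 24 + 31 − 26 = 29
  between J5 and G7: 31 + 19 − 21 = 29
  between G7 and 00: 19 + 22 − 26 = 15
Cheapest insertion is between G7 and 00, adding 15.
New total = 94 + 15 = 109.

Minimum extra distance: 15 km, inserting C6 between G7 and 00.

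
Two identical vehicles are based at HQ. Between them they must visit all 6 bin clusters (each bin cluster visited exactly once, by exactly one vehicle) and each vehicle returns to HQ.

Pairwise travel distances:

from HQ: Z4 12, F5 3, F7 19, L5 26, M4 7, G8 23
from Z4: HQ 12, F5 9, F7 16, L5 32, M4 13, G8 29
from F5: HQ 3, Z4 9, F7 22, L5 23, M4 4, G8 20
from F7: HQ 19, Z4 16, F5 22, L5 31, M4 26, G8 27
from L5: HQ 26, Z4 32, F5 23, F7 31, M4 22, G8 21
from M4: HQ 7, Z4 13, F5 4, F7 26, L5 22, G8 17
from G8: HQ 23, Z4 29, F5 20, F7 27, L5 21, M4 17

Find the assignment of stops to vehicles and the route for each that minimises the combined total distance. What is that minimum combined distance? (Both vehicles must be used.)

Try each way of splitting the stops between the two vehicles (each non-empty) and, for each split, find the best tour for each vehicle:
  {Z4} + {F5, F7, L5, M4, G8}: 24 + 95 = 119
  {F5} + {Z4, F7, L5, M4, G8}: 6 + 104 = 110
  {Z4, F5} + {F7, L5, M4, G8}: 24 + 95 = 119
  {F7} + {Z4, F5, L5, M4, G8}: 38 + 89 = 127
  {Z4, F7} + {F5, L5, M4, G8}: 47 + 71 = 118
  {F5, F7} + {Z4, L5, M4, G8}: 44 + 89 = 133
  … (31 splits in total)
Best: vehicle 1 HQ → F5 → HQ = 6; vehicle 2 HQ → Z4 → F7 → L5 → G8 → M4 → HQ = 104; combined 110.

110 — the smallest possible combined total.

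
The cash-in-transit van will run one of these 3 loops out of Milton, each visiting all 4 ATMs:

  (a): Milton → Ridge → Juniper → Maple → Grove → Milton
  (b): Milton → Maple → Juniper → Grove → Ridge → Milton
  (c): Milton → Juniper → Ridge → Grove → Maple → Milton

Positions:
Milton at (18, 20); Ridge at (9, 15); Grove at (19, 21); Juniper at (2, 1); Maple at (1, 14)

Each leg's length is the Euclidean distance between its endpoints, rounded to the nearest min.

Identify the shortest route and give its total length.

(a): 10 + 16 + 13 + 19 + 1 = 59
(b): 18 + 13 + 26 + 12 + 10 = 79
(c): 25 + 16 + 12 + 19 + 18 = 90

Shortest is (a), total 59 min.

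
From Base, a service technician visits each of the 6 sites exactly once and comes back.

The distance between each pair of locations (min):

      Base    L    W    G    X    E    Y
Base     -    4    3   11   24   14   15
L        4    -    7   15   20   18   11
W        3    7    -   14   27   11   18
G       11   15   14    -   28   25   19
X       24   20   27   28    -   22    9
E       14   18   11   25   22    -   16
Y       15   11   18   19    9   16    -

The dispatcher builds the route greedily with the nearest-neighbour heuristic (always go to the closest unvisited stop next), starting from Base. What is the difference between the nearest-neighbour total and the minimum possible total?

From Base: W=3, L=4, G=11, E=14, Y=15, X=24 → choose W (3).
From W: L=7, E=11, G=14, Y=18, X=27 → choose L (7).
From L: Y=11, G=15, E=18, X=20 → choose Y (11).
From Y: X=9, E=16, G=19 → choose X (9).
From X: E=22, G=28 → choose E (22).
From E: G=25 → choose G (25).
NN route Base → W → L → Y → X → E → G → Base costs 88.
Optimal: Base → L → Y → X → E → W → G → Base costs 82 (by enumerating all 360 distinct tours).
Excess = 88 − 82 = 6.

6 min longer than the optimal tour.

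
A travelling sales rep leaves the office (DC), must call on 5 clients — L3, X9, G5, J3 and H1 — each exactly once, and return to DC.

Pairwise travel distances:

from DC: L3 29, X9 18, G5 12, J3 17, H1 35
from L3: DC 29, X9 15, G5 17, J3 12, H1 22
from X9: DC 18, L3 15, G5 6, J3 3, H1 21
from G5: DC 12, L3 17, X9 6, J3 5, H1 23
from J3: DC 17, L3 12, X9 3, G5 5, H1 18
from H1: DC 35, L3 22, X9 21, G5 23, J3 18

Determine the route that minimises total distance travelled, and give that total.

Shortest round trip = 90.

DC→L3→X9→G5→J3→H1→DC: 29+15+6+5+18+35 = 108
DC→L3→X9→G5→H1→J3→DC: 29+15+6+23+18+17 = 108
DC→L3→X9→J3→G5→H1→DC: 29+15+3+5+23+35 = 110
DC→L3→X9→J3→H1→G5→DC: 29+15+3+18+23+12 = 100
DC→L3→X9→H1→G5→J3→DC: 29+15+21+23+5+17 = 110
DC→L3→X9→H1→J3→G5→DC: 29+15+21+18+5+12 = 100
DC→L3→G5→X9→J3→H1→DC: 29+17+6+3+18+35 = 108
DC→L3→G5→X9→H1→J3→DC: 29+17+6+21+18+17 = 108
DC→L3→G5→J3→X9→H1→DC: 29+17+5+3+21+35 = 110
DC→L3→G5→J3→H1→X9→DC: 29+17+5+18+21+18 = 108
DC→L3→G5→H1→X9→J3→DC: 29+17+23+21+3+17 = 110
DC→L3→G5→H1→J3→X9→DC: 29+17+23+18+3+18 = 108
DC→L3→J3→X9→G5→H1→DC: 29+12+3+6+23+35 = 108
DC→L3→J3→X9→H1→G5→DC: 29+12+3+21+23+12 = 100
… (46 more)
DC→L3→H1→J3→X9→G5→DC: 29+22+18+3+6+12 = 90  ← best
The minimum is 90.
One optimal route: DC → L3 → H1 → J3 → X9 → G5 → DC (or its reverse).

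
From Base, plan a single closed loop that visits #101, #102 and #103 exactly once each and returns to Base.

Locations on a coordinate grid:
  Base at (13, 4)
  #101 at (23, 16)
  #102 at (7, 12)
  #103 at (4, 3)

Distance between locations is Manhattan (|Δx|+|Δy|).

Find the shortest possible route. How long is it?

64 — the shortest possible round trip.

With 3 stops there are 3!/2 = 3 distinct round trips (a route and its reverse cost the same).
Base-#101-#102-#103-Base: 22+20+12+10 = 64
Base-#101-#103-#102-Base: 22+32+12+14 = 80
Base-#102-#101-#103-Base: 14+20+32+10 = 76
The minimum is 64.
One optimal route: Base → #101 → #102 → #103 → Base (or its reverse).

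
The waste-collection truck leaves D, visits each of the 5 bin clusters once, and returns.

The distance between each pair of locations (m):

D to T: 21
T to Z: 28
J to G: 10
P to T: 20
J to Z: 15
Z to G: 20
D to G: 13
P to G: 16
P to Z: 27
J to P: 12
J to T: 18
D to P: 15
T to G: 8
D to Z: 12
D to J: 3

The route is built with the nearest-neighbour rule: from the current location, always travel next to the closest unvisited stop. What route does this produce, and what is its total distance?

Total distance 80 m via the nearest-neighbour route D → J → G → T → P → Z → D.

D → [J:3 / Z:12 / G:13 / P:15 / T:21] → J (3)
J → [G:10 / P:12 / Z:15 / T:18] → G (10)
G → [T:8 / P:16 / Z:20] → T (8)
T → [P:20 / Z:28] → P (20)
P → [Z:27] → Z (27)
Return Z→D: 12.
Total = 3 + 10 + 8 + 20 + 27 + 12 = 80.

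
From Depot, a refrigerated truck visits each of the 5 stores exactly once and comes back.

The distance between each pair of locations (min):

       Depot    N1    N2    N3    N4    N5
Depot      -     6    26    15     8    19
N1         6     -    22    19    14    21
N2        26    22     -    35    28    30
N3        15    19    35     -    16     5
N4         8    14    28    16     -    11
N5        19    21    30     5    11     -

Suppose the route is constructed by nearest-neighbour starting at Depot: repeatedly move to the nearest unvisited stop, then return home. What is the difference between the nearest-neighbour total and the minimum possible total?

Depot: N1=6, N4=8, N3=15, N5=19, N2=26 ⇒ N1
N1: N4=14, N3=19, N5=21, N2=22 ⇒ N4
N4: N5=11, N3=16, N2=28 ⇒ N5
N5: N3=5, N2=30 ⇒ N3
N3: N2=35 ⇒ N2
NN route Depot → N1 → N4 → N5 → N3 → N2 → Depot costs 97.
Optimal: Depot → N1 → N2 → N3 → N5 → N4 → Depot costs 87 (by enumerating all 60 distinct tours).
Excess = 97 − 87 = 10.

Excess over optimum: 10 min.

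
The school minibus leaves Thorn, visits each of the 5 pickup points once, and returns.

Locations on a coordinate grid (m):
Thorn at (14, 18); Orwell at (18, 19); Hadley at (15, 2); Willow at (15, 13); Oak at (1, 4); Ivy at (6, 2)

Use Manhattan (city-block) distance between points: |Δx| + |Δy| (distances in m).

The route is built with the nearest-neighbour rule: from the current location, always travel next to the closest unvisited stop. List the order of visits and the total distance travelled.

Nearest-neighbour total = 68 m; route Thorn → Orwell → Willow → Hadley → Ivy → Oak → Thorn.

At Thorn the remaining stops are Orwell 5, Willow 6, Hadley 17, Ivy 24, Oak 27; go to Orwell.
At Orwell the remaining stops are Willow 9, Hadley 20, Ivy 29, Oak 32; go to Willow.
At Willow the remaining stops are Hadley 11, Ivy 20, Oak 23; go to Hadley.
At Hadley the remaining stops are Ivy 9, Oak 16; go to Ivy.
At Ivy the remaining stops are Oak 7; go to Oak.
Return Oak→Thorn: 27.
Total = 5 + 9 + 11 + 9 + 7 + 27 = 68.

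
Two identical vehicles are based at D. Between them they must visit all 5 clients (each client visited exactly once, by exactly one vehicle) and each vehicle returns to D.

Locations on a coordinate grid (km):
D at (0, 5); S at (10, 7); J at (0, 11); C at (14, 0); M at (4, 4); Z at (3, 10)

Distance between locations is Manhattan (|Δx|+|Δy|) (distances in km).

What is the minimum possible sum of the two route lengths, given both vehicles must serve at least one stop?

60 km — the smallest possible combined total.

Try each way of splitting the stops between the two vehicles (each non-empty) and, for each split, find the best tour for each vehicle:
  {S} + {J, C, M, Z}: 24 + 50 = 74
  {J} + {S, C, M, Z}: 12 + 48 = 60
  {S, J} + {C, M, Z}: 32 + 48 = 80
  {C} + {S, J, M, Z}: 38 + 34 = 72
  {S, C} + {J, M, Z}: 42 + 22 = 64
  {J, C} + {S, M, Z}: 50 + 32 = 82
  … (15 splits in total)
Best: vehicle 1 D → J → D = 12; vehicle 2 D → M → C → S → Z → D = 48; combined 60.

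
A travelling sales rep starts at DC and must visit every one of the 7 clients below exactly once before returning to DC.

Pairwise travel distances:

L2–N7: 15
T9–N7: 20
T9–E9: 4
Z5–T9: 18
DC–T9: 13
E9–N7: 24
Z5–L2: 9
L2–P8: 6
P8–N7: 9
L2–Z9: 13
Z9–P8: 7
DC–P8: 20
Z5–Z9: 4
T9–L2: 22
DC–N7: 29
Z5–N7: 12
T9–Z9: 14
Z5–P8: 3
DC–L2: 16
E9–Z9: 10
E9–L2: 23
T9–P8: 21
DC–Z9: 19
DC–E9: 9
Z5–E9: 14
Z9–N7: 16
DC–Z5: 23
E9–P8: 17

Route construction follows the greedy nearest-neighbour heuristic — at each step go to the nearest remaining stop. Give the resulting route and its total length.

Nearest-neighbour total = 84; route DC → E9 → T9 → Z9 → Z5 → P8 → L2 → N7 → DC.

From DC: distances to unvisited — E9=9, T9=13, L2=16, Z9=19, P8=20, Z5=23, N7=29. Nearest is E9 (9).
From E9: distances to unvisited — T9=4, Z9=10, Z5=14, P8=17, L2=23, N7=24. Nearest is T9 (4).
From T9: distances to unvisited — Z9=14, Z5=18, N7=20, P8=21, L2=22. Nearest is Z9 (14).
From Z9: distances to unvisited — Z5=4, P8=7, L2=13, N7=16. Nearest is Z5 (4).
From Z5: distances to unvisited — P8=3, L2=9, N7=12. Nearest is P8 (3).
From P8: distances to unvisited — L2=6, N7=9. Nearest is L2 (6).
From L2: distances to unvisited — N7=15. Nearest is N7 (15).
Return N7→DC: 29.
Total = 9 + 4 + 14 + 4 + 3 + 6 + 15 + 29 = 84.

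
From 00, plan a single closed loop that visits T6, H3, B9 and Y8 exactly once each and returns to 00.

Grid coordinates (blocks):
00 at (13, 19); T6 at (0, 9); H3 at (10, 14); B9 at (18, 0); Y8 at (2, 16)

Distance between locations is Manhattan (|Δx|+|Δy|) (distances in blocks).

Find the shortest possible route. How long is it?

00 - T6 - H3 - B9 - Y8 - 00: 23+15+22+32+14 = 106
00 - T6 - H3 - Y8 - B9 - 00: 23+15+10+32+24 = 104
00 - T6 - B9 - H3 - Y8 - 00: 23+27+22+10+14 = 96
00 - T6 - B9 - Y8 - H3 - 00: 23+27+32+10+8 = 100
00 - T6 - Y8 - H3 - B9 - 00: 23+9+10+22+24 = 88
00 - T6 - Y8 - B9 - H3 - 00: 23+9+32+22+8 = 94
00 - H3 - T6 - B9 - Y8 - 00: 8+15+27+32+14 = 96
00 - H3 - T6 - Y8 - B9 - 00: 8+15+9+32+24 = 88
00 - H3 - B9 - T6 - Y8 - 00: 8+22+27+9+14 = 80
00 - H3 - Y8 - T6 - B9 - 00: 8+10+9+27+24 = 78
00 - B9 - T6 - H3 - Y8 - 00: 24+27+15+10+14 = 90
00 - B9 - H3 - T6 - Y8 - 00: 24+22+15+9+14 = 84
The minimum is 78.
One optimal route: 00 → H3 → Y8 → T6 → B9 → 00 (or its reverse).

Minimum total distance: 78 blocks.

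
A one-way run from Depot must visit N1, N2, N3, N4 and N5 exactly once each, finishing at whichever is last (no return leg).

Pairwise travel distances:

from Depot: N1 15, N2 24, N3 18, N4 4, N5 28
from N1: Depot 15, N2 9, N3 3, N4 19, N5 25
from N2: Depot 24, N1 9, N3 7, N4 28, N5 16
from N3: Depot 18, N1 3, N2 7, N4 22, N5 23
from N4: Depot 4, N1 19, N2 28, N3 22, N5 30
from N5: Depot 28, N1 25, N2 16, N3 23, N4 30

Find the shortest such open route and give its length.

49 — the minimum one-way total.

There are 5! = 120 possible orderings.
Depot→N1→N2→N3→N4→N5: 15+9+7+22+30 = 83
Depot→N1→N2→N3→N5→N4: 15+9+7+23+30 = 84
Depot→N1→N2→N4→N3→N5: 15+9+28+22+23 = 97
Depot→N1→N2→N4→N5→N3: 15+9+28+30+23 = 105
Depot→N1→N2→N5→N3→N4: 15+9+16+23+22 = 85
Depot→N1→N2→N5→N4→N3: 15+9+16+30+22 = 92
Depot→N1→N3→N2→N4→N5: 15+3+7+28+30 = 83
Depot→N1→N3→N2→N5→N4: 15+3+7+16+30 = 71
Depot→N1→N3→N4→N2→N5: 15+3+22+28+16 = 84
Depot→N1→N3→N4→N5→N2: 15+3+22+30+16 = 86
Depot→N1→N3→N5→N2→N4: 15+3+23+16+28 = 85
Depot→N1→N3→N5→N4→N2: 15+3+23+30+28 = 99
Depot→N1→N4→N2→N3→N5: 15+19+28+7+23 = 92
Depot→N1→N4→N2→N5→N3: 15+19+28+16+23 = 101
… (106 more)
Depot→N4→N1→N3→N2→N5: 4+19+3+7+16 = 49  ← best
The minimum is 49.
One shortest path: Depot → N4 → N1 → N3 → N2 → N5.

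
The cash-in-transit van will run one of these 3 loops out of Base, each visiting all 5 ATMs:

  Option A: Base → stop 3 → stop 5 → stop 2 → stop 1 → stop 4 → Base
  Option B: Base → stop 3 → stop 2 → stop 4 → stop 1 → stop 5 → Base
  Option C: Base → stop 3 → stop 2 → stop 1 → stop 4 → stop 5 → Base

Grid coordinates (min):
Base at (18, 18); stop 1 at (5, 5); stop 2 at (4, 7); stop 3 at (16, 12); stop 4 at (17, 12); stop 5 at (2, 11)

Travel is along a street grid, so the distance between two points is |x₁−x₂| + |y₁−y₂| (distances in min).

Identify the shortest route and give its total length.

Shortest is Option A, total 58 min.

Option A: 8 + 15 + 6 + 3 + 19 + 7 = 58
Option B: 8 + 17 + 18 + 19 + 9 + 23 = 94
Option C: 8 + 17 + 3 + 19 + 16 + 23 = 86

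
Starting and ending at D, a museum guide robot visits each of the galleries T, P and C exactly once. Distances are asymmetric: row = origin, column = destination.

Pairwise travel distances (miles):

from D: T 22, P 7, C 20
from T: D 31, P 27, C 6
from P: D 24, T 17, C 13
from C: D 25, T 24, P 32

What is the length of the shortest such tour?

Shortest round trip = 55 miles.

D-T-P-C-D: 22+27+13+25 = 87
D-T-C-P-D: 22+6+32+24 = 84
D-P-T-C-D: 7+17+6+25 = 55
D-P-C-T-D: 7+13+24+31 = 75
D-C-T-P-D: 20+24+27+24 = 95
D-C-P-T-D: 20+32+17+31 = 100
The minimum is 55.
One optimal route: D → P → T → C → D.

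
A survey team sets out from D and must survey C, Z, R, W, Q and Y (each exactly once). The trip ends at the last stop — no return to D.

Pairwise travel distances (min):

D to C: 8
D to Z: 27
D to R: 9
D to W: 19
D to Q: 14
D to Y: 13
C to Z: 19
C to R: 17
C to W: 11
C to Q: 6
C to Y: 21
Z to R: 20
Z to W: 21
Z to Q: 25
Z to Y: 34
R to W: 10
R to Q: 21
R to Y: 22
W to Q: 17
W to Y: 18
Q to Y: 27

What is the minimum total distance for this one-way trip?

There are 6! = 720 possible orderings.
D → C → Z → R → W → Q → Y: 8+19+20+10+17+27 = 101
D → C → Z → R → W → Y → Q: 8+19+20+10+18+27 = 102
D → C → Z → R → Q → W → Y: 8+19+20+21+17+18 = 103
D → C → Z → R → Q → Y → W: 8+19+20+21+27+18 = 113
D → C → Z → R → Y → W → Q: 8+19+20+22+18+17 = 104
D → C → Z → R → Y → Q → W: 8+19+20+22+27+17 = 113
D → C → Z → W → R → Q → Y: 8+19+21+10+21+27 = 106
D → C → Z → W → R → Y → Q: 8+19+21+10+22+27 = 107
… (712 more)
D → Y → W → R → Z → C → Q: 13+18+10+20+19+6 = 86  ← best
The minimum is 86.
One shortest path: D → Y → W → R → Z → C → Q.

Minimum one-way distance = 86 min.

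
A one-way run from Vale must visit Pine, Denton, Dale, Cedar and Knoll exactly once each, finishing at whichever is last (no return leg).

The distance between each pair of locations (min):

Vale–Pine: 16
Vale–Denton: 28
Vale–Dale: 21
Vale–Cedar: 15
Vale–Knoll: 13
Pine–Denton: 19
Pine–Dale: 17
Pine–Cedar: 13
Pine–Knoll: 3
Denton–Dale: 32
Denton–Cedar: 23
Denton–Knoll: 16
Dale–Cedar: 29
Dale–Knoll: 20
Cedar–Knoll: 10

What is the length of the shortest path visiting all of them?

There are 5! = 120 possible orderings.
Vale→Pine→Denton→Dale→Cedar→Knoll: 16+19+32+29+10 = 106
Vale→Pine→Denton→Dale→Knoll→Cedar: 16+19+32+20+10 = 97
Vale→Pine→Denton→Cedar→Dale→Knoll: 16+19+23+29+20 = 107
Vale→Pine→Denton→Cedar→Knoll→Dale: 16+19+23+10+20 = 88
Vale→Pine→Denton→Knoll→Dale→Cedar: 16+19+16+20+29 = 100
Vale→Pine→Denton→Knoll→Cedar→Dale: 16+19+16+10+29 = 90
Vale→Pine→Dale→Denton→Cedar→Knoll: 16+17+32+23+10 = 98
Vale→Pine→Dale→Denton→Knoll→Cedar: 16+17+32+16+10 = 91
Vale→Pine→Dale→Cedar→Denton→Knoll: 16+17+29+23+16 = 101
Vale→Pine→Dale→Cedar→Knoll→Denton: 16+17+29+10+16 = 88
Vale→Pine→Dale→Knoll→Denton→Cedar: 16+17+20+16+23 = 92
Vale→Pine→Dale→Knoll→Cedar→Denton: 16+17+20+10+23 = 86
Vale→Pine→Cedar→Denton→Dale→Knoll: 16+13+23+32+20 = 104
Vale→Pine→Cedar→Denton→Knoll→Dale: 16+13+23+16+20 = 88
… (106 more)
Vale→Dale→Pine→Knoll→Cedar→Denton: 21+17+3+10+23 = 74  ← best
The minimum is 74.
One shortest path: Vale → Dale → Pine → Knoll → Cedar → Denton.

Minimum one-way distance = 74 min.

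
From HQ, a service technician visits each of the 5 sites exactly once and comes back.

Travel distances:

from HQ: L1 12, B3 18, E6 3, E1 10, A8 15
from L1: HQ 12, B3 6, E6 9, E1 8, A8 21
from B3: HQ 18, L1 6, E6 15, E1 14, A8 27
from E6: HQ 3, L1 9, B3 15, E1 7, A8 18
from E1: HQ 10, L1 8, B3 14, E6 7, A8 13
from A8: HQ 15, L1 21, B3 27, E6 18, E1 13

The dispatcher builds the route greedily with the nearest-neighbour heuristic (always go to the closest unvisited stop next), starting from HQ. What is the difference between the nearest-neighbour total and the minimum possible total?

HQ: E6=3, E1=10, L1=12, A8=15, B3=18 ⇒ E6
E6: E1=7, L1=9, B3=15, A8=18 ⇒ E1
E1: L1=8, A8=13, B3=14 ⇒ L1
L1: B3=6, A8=21 ⇒ B3
B3: A8=27 ⇒ A8
NN route HQ → E6 → E1 → L1 → B3 → A8 → HQ costs 66.
Optimal: HQ → E6 → L1 → B3 → E1 → A8 → HQ costs 60 (by enumerating all 60 distinct tours).
Excess = 66 − 60 = 6.

Excess over optimum: 6.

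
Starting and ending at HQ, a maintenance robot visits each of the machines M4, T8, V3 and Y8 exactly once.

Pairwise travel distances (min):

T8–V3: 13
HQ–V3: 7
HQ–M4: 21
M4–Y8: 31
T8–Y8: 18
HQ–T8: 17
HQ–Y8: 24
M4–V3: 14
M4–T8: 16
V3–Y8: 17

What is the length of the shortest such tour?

HQ-M4-T8-V3-Y8-HQ: 21+16+13+17+24 = 91
HQ-M4-T8-Y8-V3-HQ: 21+16+18+17+7 = 79
HQ-M4-V3-T8-Y8-HQ: 21+14+13+18+24 = 90
HQ-M4-V3-Y8-T8-HQ: 21+14+17+18+17 = 87
HQ-M4-Y8-T8-V3-HQ: 21+31+18+13+7 = 90
HQ-M4-Y8-V3-T8-HQ: 21+31+17+13+17 = 99
HQ-T8-M4-V3-Y8-HQ: 17+16+14+17+24 = 88
HQ-T8-M4-Y8-V3-HQ: 17+16+31+17+7 = 88
HQ-T8-V3-M4-Y8-HQ: 17+13+14+31+24 = 99
HQ-T8-Y8-M4-V3-HQ: 17+18+31+14+7 = 87
HQ-V3-M4-T8-Y8-HQ: 7+14+16+18+24 = 79
HQ-V3-T8-M4-Y8-HQ: 7+13+16+31+24 = 91
The minimum is 79.
One optimal route: HQ → M4 → T8 → Y8 → V3 → HQ (or its reverse).

79 min — the shortest possible round trip.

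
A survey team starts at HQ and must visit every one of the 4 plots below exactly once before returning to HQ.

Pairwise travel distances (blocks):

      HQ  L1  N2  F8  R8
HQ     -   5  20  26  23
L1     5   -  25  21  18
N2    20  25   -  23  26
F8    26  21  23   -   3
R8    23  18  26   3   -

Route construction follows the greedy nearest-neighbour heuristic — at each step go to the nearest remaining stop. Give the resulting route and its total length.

At HQ the remaining stops are L1 5, N2 20, R8 23, F8 26; go to L1.
At L1 the remaining stops are R8 18, F8 21, N2 25; go to R8.
At R8 the remaining stops are F8 3, N2 26; go to F8.
At F8 the remaining stops are N2 23; go to N2.
Return N2→HQ: 20.
Total = 5 + 18 + 3 + 23 + 20 = 69.

Total distance 69 blocks via the nearest-neighbour route HQ → L1 → R8 → F8 → N2 → HQ.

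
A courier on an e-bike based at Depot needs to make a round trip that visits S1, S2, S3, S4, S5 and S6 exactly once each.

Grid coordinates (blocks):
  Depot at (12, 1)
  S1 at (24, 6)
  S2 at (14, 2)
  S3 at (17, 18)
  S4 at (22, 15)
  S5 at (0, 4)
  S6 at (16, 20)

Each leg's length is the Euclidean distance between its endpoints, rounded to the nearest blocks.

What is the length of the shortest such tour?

65 blocks — the shortest possible round trip.

With 6 stops there are 6!/2 = 360 distinct round trips (a route and its reverse cost the same).
Depot-S1-S2-S3-S4-S5-S6-Depot: 13+11+16+6+25+23+19 = 113
Depot-S1-S2-S3-S4-S6-S5-Depot: 13+11+16+6+8+23+12 = 89
Depot-S1-S2-S3-S5-S4-S6-Depot: 13+11+16+22+25+8+19 = 114
Depot-S1-S2-S3-S5-S6-S4-Depot: 13+11+16+22+23+8+17 = 110
Depot-S1-S2-S3-S6-S4-S5-Depot: 13+11+16+2+8+25+12 = 87
Depot-S1-S2-S3-S6-S5-S4-Depot: 13+11+16+2+23+25+17 = 107
Depot-S1-S2-S4-S3-S5-S6-Depot: 13+11+15+6+22+23+19 = 109
Depot-S1-S2-S4-S3-S6-S5-Depot: 13+11+15+6+2+23+12 = 82
… (352 more)
Depot-S2-S1-S4-S3-S6-S5-Depot: 2+11+9+6+2+23+12 = 65  ← best
The minimum is 65.
One optimal route: Depot → S2 → S1 → S4 → S3 → S6 → S5 → Depot (or its reverse).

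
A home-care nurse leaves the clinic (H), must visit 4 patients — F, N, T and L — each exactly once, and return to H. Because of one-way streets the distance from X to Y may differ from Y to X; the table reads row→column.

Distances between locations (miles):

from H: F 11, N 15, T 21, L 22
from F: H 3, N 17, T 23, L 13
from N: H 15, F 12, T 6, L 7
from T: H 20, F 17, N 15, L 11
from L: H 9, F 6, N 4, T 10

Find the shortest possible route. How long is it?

H - F - N - T - L - H: 11+17+6+11+9 = 54
H - F - N - L - T - H: 11+17+7+10+20 = 65
H - F - T - N - L - H: 11+23+15+7+9 = 65
H - F - T - L - N - H: 11+23+11+4+15 = 64
H - F - L - N - T - H: 11+13+4+6+20 = 54
H - F - L - T - N - H: 11+13+10+15+15 = 64
H - N - F - T - L - H: 15+12+23+11+9 = 70
H - N - F - L - T - H: 15+12+13+10+20 = 70
H - N - T - F - L - H: 15+6+17+13+9 = 60
H - N - T - L - F - H: 15+6+11+6+3 = 41
H - N - L - F - T - H: 15+7+6+23+20 = 71
H - N - L - T - F - H: 15+7+10+17+3 = 52
H - T - F - N - L - H: 21+17+17+7+9 = 71
H - T - F - L - N - H: 21+17+13+4+15 = 70
… (10 more)
The minimum is 41.
One optimal route: H → N → T → L → F → H.

Shortest round trip = 41 miles.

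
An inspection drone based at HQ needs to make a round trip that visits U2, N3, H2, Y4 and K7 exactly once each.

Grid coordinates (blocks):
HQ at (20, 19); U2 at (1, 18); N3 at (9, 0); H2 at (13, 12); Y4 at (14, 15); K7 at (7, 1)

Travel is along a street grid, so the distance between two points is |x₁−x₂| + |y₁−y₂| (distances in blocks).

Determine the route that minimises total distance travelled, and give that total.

With 5 stops there are 5!/2 = 60 distinct round trips (a route and its reverse cost the same).
HQ - U2 - N3 - H2 - Y4 - K7 - HQ: 20+26+16+4+21+31 = 118
HQ - U2 - N3 - H2 - K7 - Y4 - HQ: 20+26+16+17+21+10 = 110
HQ - U2 - N3 - Y4 - H2 - K7 - HQ: 20+26+20+4+17+31 = 118
HQ - U2 - N3 - Y4 - K7 - H2 - HQ: 20+26+20+21+17+14 = 118
HQ - U2 - N3 - K7 - H2 - Y4 - HQ: 20+26+3+17+4+10 = 80
HQ - U2 - N3 - K7 - Y4 - H2 - HQ: 20+26+3+21+4+14 = 88
HQ - U2 - H2 - N3 - Y4 - K7 - HQ: 20+18+16+20+21+31 = 126
HQ - U2 - H2 - N3 - K7 - Y4 - HQ: 20+18+16+3+21+10 = 88
HQ - U2 - H2 - Y4 - N3 - K7 - HQ: 20+18+4+20+3+31 = 96
HQ - U2 - H2 - Y4 - K7 - N3 - HQ: 20+18+4+21+3+30 = 96
HQ - U2 - H2 - K7 - N3 - Y4 - HQ: 20+18+17+3+20+10 = 88
HQ - U2 - H2 - K7 - Y4 - N3 - HQ: 20+18+17+21+20+30 = 126
HQ - U2 - Y4 - N3 - H2 - K7 - HQ: 20+16+20+16+17+31 = 120
HQ - U2 - Y4 - N3 - K7 - H2 - HQ: 20+16+20+3+17+14 = 90
… (46 more)
HQ - U2 - K7 - N3 - H2 - Y4 - HQ: 20+23+3+16+4+10 = 76  ← best
The minimum is 76.
One optimal route: HQ → U2 → K7 → N3 → H2 → Y4 → HQ (or its reverse).

Shortest round trip = 76 blocks.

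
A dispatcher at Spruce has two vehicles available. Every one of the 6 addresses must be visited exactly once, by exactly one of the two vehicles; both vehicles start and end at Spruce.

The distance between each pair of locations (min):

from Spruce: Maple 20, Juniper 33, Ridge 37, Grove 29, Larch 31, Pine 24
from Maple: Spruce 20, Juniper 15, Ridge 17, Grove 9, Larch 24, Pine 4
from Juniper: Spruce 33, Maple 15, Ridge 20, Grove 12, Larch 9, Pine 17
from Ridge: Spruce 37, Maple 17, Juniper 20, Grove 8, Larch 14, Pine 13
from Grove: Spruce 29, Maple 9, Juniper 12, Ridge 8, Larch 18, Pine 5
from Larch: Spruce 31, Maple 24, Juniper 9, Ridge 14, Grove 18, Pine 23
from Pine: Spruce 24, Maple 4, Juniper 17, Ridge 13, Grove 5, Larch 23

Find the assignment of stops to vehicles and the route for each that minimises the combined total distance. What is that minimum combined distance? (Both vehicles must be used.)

Try each way of splitting the stops between the two vehicles (each non-empty) and, for each split, find the best tour for each vehicle:
  {Maple} + {Juniper, Ridge, Grove, Larch, Pine}: 40 + 93 = 133
  {Juniper} + {Maple, Ridge, Grove, Larch, Pine}: 66 + 82 = 148
  {Maple, Juniper} + {Ridge, Grove, Larch, Pine}: 68 + 82 = 150
  {Ridge} + {Maple, Juniper, Grove, Larch, Pine}: 74 + 81 = 155
  {Maple, Ridge} + {Juniper, Grove, Larch, Pine}: 74 + 81 = 155
  {Juniper, Ridge} + {Maple, Grove, Larch, Pine}: 90 + 78 = 168
  … (31 splits in total)
Best: vehicle 1 Spruce → Maple → Spruce = 40; vehicle 2 Spruce → Juniper → Larch → Ridge → Grove → Pine → Spruce = 93; combined 133.

Minimum combined distance: 133 min.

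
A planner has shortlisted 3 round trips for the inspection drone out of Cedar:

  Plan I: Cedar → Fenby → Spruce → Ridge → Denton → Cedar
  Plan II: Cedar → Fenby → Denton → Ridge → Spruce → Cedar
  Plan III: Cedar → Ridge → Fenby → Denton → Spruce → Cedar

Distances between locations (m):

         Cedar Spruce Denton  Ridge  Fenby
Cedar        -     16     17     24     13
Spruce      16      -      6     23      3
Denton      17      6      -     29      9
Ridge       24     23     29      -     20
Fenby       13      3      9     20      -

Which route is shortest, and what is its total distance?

Plan I: 13 + 3 + 23 + 29 + 17 = 85
Plan II: 13 + 9 + 29 + 23 + 16 = 90
Plan III: 24 + 20 + 9 + 6 + 16 = 75

Shortest is Plan III, total 75 m.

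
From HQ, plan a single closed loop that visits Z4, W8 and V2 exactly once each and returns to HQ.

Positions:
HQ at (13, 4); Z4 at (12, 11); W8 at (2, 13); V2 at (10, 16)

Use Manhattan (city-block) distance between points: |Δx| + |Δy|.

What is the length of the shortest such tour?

With 3 stops there are 3!/2 = 3 distinct round trips (a route and its reverse cost the same).
HQ → Z4 → W8 → V2 → HQ: 8+12+11+15 = 46
HQ → Z4 → V2 → W8 → HQ: 8+7+11+20 = 46
HQ → W8 → Z4 → V2 → HQ: 20+12+7+15 = 54
The minimum is 46.
One optimal route: HQ → Z4 → W8 → V2 → HQ (or its reverse).

46 — the shortest possible round trip.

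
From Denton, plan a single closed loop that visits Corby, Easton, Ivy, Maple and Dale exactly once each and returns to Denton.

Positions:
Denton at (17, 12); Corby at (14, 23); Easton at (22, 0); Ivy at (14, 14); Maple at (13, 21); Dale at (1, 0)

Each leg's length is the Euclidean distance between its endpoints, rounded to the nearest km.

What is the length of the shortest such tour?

Shortest round trip = 73 km.

Denton→Corby→Easton→Ivy→Maple→Dale→Denton: 11+24+16+7+24+20 = 102
Denton→Corby→Easton→Ivy→Dale→Maple→Denton: 11+24+16+19+24+10 = 104
Denton→Corby→Easton→Maple→Ivy→Dale→Denton: 11+24+23+7+19+20 = 104
Denton→Corby→Easton→Maple→Dale→Ivy→Denton: 11+24+23+24+19+4 = 105
Denton→Corby→Easton→Dale→Ivy→Maple→Denton: 11+24+21+19+7+10 = 92
Denton→Corby→Easton→Dale→Maple→Ivy→Denton: 11+24+21+24+7+4 = 91
Denton→Corby→Ivy→Easton→Maple→Dale→Denton: 11+9+16+23+24+20 = 103
Denton→Corby→Ivy→Easton→Dale→Maple→Denton: 11+9+16+21+24+10 = 91
Denton→Corby→Ivy→Maple→Easton→Dale→Denton: 11+9+7+23+21+20 = 91
Denton→Corby→Ivy→Maple→Dale→Easton→Denton: 11+9+7+24+21+13 = 85
Denton→Corby→Ivy→Dale→Easton→Maple→Denton: 11+9+19+21+23+10 = 93
Denton→Corby→Ivy→Dale→Maple→Easton→Denton: 11+9+19+24+23+13 = 99
Denton→Corby→Maple→Easton→Ivy→Dale→Denton: 11+2+23+16+19+20 = 91
Denton→Corby→Maple→Easton→Dale→Ivy→Denton: 11+2+23+21+19+4 = 80
… (46 more)
Denton→Corby→Maple→Ivy→Dale→Easton→Denton: 11+2+7+19+21+13 = 73  ← best
The minimum is 73.
One optimal route: Denton → Corby → Maple → Ivy → Dale → Easton → Denton (or its reverse).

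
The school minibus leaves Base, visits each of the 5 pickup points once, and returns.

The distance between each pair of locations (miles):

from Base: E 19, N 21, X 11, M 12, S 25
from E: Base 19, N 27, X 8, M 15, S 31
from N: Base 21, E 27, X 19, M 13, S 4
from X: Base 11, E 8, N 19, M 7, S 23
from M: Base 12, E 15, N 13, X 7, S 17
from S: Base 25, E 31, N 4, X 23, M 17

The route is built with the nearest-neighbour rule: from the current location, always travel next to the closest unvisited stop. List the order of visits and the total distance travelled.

At Base the remaining stops are X 11, M 12, E 19, N 21, S 25; go to X.
At X the remaining stops are M 7, E 8, N 19, S 23; go to M.
At M the remaining stops are N 13, E 15, S 17; go to N.
At N the remaining stops are S 4, E 27; go to S.
At S the remaining stops are E 31; go to E.
Return E→Base: 19.
Total = 11 + 7 + 13 + 4 + 31 + 19 = 85.

Total distance 85 miles via the nearest-neighbour route Base → X → M → N → S → E → Base.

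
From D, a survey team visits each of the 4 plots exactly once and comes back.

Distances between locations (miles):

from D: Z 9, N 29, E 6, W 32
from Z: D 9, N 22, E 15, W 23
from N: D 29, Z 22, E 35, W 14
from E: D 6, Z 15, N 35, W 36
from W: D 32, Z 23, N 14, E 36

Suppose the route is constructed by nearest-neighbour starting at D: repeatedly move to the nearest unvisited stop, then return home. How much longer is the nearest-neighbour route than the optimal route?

Excess over optimum: 2 miles.

D: E=6, Z=9, N=29, W=32 ⇒ E
E: Z=15, N=35, W=36 ⇒ Z
Z: N=22, W=23 ⇒ N
N: W=14 ⇒ W
NN route D → E → Z → N → W → D costs 89.
Optimal: D → Z → N → W → E → D costs 87 (by enumerating all 12 distinct tours).
Excess = 89 − 87 = 2.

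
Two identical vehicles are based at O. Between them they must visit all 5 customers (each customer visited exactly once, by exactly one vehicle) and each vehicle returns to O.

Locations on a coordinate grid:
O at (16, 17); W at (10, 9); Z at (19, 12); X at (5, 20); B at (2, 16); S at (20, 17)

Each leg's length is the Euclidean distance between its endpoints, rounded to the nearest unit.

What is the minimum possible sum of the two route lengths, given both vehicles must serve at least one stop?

Try each way of splitting the stops between the two vehicles (each non-empty) and, for each split, find the best tour for each vehicle:
  {W} + {Z, X, B, S}: 20 + 42 = 62
  {Z} + {W, X, B, S}: 12 + 44 = 56
  {W, Z} + {X, B, S}: 25 + 38 = 63
  {X} + {W, Z, B, S}: 22 + 43 = 65
  {W, X} + {Z, B, S}: 33 + 40 = 73
  {Z, X} + {W, B, S}: 33 + 42 = 75
  … (15 splits in total)
  {W, Z, X, B} + {S}: 42 + 8 = 50  ← best
Best: vehicle 1 O → Z → W → B → X → O = 42; vehicle 2 O → S → O = 8; combined 50.

50 — the smallest possible combined total.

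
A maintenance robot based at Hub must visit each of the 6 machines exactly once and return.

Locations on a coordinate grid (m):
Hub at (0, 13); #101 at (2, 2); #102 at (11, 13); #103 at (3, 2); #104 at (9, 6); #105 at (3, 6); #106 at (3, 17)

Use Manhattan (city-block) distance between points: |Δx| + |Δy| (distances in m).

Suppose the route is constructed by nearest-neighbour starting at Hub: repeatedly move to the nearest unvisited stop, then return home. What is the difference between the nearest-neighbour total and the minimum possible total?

Excess over optimum: 2 m.

From Hub: #106=7, #105=10, #102=11, #101=13, #103=14, #104=16 → choose #106 (7).
From #106: #105=11, #102=12, #103=15, #101=16, #104=17 → choose #105 (11).
From #105: #103=4, #101=5, #104=6, #102=15 → choose #103 (4).
From #103: #101=1, #104=10, #102=19 → choose #101 (1).
From #101: #104=11, #102=20 → choose #104 (11).
From #104: #102=9 → choose #102 (9).
NN route Hub → #106 → #105 → #103 → #101 → #104 → #102 → Hub costs 54.
Optimal: Hub → #101 → #103 → #105 → #104 → #102 → #106 → Hub costs 52 (by enumerating all 360 distinct tours).
Excess = 54 − 52 = 2.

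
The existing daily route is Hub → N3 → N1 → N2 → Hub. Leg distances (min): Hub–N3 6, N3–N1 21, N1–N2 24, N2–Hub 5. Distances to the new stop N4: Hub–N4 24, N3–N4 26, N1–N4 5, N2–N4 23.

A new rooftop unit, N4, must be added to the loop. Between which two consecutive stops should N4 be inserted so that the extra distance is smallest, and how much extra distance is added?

Adding 4 min by placing N4 on the N1–N2 leg.

Insertion cost between consecutive stops i–j is d(i,N4) + d(N4,j) − d(i,j):
  between Hub and N3: 24 + 26 − 6 = 44
  between N3 and N1: 26 + 5 − 21 = 10
  between N1 and N2: 5 + 23 − 24 = 4
  between N2 and Hub: 23 + 24 − 5 = 42
Cheapest insertion is between N1 and N2, adding 4.
New total = 56 + 4 = 60.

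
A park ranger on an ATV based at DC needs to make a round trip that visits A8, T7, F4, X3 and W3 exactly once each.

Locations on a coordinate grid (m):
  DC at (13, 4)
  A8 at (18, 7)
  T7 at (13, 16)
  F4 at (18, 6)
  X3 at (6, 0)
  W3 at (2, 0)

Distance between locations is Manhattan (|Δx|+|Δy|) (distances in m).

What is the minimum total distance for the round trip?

Shortest round trip = 64 m.

There are 60 distinct closed tours to check (reversals are equivalent).
DC→A8→T7→F4→X3→W3→DC: 8+14+15+18+4+15 = 74
DC→A8→T7→F4→W3→X3→DC: 8+14+15+22+4+11 = 74
DC→A8→T7→X3→F4→W3→DC: 8+14+23+18+22+15 = 100
DC→A8→T7→X3→W3→F4→DC: 8+14+23+4+22+7 = 78
DC→A8→T7→W3→F4→X3→DC: 8+14+27+22+18+11 = 100
DC→A8→T7→W3→X3→F4→DC: 8+14+27+4+18+7 = 78
DC→A8→F4→T7→X3→W3→DC: 8+1+15+23+4+15 = 66
DC→A8→F4→T7→W3→X3→DC: 8+1+15+27+4+11 = 66
DC→A8→F4→X3→T7→W3→DC: 8+1+18+23+27+15 = 92
DC→A8→F4→X3→W3→T7→DC: 8+1+18+4+27+12 = 70
DC→A8→F4→W3→T7→X3→DC: 8+1+22+27+23+11 = 92
DC→A8→F4→W3→X3→T7→DC: 8+1+22+4+23+12 = 70
DC→A8→X3→T7→F4→W3→DC: 8+19+23+15+22+15 = 102
DC→A8→X3→T7→W3→F4→DC: 8+19+23+27+22+7 = 106
… (46 more)
DC→T7→A8→F4→X3→W3→DC: 12+14+1+18+4+15 = 64  ← best
The minimum is 64.
One optimal route: DC → T7 → A8 → F4 → X3 → W3 → DC (or its reverse).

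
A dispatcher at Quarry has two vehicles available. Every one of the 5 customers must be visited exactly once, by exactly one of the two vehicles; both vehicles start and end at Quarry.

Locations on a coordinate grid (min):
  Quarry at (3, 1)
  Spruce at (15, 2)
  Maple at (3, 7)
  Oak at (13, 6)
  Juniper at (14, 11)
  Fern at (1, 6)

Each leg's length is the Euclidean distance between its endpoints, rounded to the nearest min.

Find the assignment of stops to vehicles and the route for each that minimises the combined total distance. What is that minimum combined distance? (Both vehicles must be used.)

Check every non-empty split of the stops between the two vehicles; for each half take its own optimal tour:
  {Spruce} + {Maple, Oak, Juniper, Fern}: 24 + 35 = 59
  {Maple} + {Spruce, Oak, Juniper, Fern}: 12 + 40 = 52
  {Spruce, Maple} + {Oak, Juniper, Fern}: 31 + 35 = 66
  {Oak} + {Spruce, Maple, Juniper, Fern}: 22 + 40 = 62
  {Spruce, Oak} + {Maple, Juniper, Fern}: 27 + 34 = 61
  {Maple, Oak} + {Spruce, Juniper, Fern}: 27 + 40 = 67
  … (15 splits in total)
  {Spruce, Oak, Juniper} + {Maple, Fern}: 36 + 13 = 49  ← best
Best: vehicle 1 Quarry → Spruce → Oak → Juniper → Quarry = 36; vehicle 2 Quarry → Maple → Fern → Quarry = 13; combined 49.

49 min — the smallest possible combined total.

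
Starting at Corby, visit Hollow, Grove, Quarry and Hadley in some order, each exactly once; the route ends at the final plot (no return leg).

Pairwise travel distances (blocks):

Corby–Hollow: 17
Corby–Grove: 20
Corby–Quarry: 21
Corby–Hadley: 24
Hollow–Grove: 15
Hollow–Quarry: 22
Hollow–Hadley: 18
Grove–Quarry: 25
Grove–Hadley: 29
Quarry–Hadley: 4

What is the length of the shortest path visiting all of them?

57 blocks — the minimum one-way total.

There are 4! = 24 possible orderings.
Corby→Hollow→Grove→Quarry→Hadley: 17+15+25+4 = 61
Corby→Hollow→Grove→Hadley→Quarry: 17+15+29+4 = 65
Corby→Hollow→Quarry→Grove→Hadley: 17+22+25+29 = 93
Corby→Hollow→Quarry→Hadley→Grove: 17+22+4+29 = 72
Corby→Hollow→Hadley→Grove→Quarry: 17+18+29+25 = 89
Corby→Hollow→Hadley→Quarry→Grove: 17+18+4+25 = 64
Corby→Grove→Hollow→Quarry→Hadley: 20+15+22+4 = 61
Corby→Grove→Hollow→Hadley→Quarry: 20+15+18+4 = 57
Corby→Grove→Quarry→Hollow→Hadley: 20+25+22+18 = 85
Corby→Grove→Quarry→Hadley→Hollow: 20+25+4+18 = 67
Corby→Grove→Hadley→Hollow→Quarry: 20+29+18+22 = 89
Corby→Grove→Hadley→Quarry→Hollow: 20+29+4+22 = 75
Corby→Quarry→Hollow→Grove→Hadley: 21+22+15+29 = 87
Corby→Quarry→Hollow→Hadley→Grove: 21+22+18+29 = 90
… (10 more)
The minimum is 57.
One shortest path: Corby → Grove → Hollow → Hadley → Quarry.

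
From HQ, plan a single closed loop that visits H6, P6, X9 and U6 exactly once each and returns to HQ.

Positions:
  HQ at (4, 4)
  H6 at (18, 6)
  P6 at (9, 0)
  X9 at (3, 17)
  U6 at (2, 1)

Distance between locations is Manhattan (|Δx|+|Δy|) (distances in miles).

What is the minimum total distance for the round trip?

HQ-H6-P6-X9-U6-HQ: 16+15+23+17+5 = 76
HQ-H6-P6-U6-X9-HQ: 16+15+8+17+14 = 70
HQ-H6-X9-P6-U6-HQ: 16+26+23+8+5 = 78
HQ-H6-X9-U6-P6-HQ: 16+26+17+8+9 = 76
HQ-H6-U6-P6-X9-HQ: 16+21+8+23+14 = 82
HQ-H6-U6-X9-P6-HQ: 16+21+17+23+9 = 86
HQ-P6-H6-X9-U6-HQ: 9+15+26+17+5 = 72
HQ-P6-H6-U6-X9-HQ: 9+15+21+17+14 = 76
HQ-P6-X9-H6-U6-HQ: 9+23+26+21+5 = 84
HQ-P6-U6-H6-X9-HQ: 9+8+21+26+14 = 78
HQ-X9-H6-P6-U6-HQ: 14+26+15+8+5 = 68
HQ-X9-P6-H6-U6-HQ: 14+23+15+21+5 = 78
The minimum is 68.
One optimal route: HQ → X9 → H6 → P6 → U6 → HQ (or its reverse).

Shortest round trip = 68 miles.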